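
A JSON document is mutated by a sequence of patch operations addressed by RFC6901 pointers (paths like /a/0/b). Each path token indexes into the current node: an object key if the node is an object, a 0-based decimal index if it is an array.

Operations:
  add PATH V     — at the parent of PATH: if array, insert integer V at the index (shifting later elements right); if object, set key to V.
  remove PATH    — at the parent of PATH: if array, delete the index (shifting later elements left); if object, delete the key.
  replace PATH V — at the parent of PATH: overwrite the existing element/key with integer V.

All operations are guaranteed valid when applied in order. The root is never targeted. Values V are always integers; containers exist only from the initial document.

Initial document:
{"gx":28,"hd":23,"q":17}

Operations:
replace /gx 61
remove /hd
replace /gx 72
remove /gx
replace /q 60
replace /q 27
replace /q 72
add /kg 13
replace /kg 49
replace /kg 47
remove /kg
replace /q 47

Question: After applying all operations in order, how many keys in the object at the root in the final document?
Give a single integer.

After op 1 (replace /gx 61): {"gx":61,"hd":23,"q":17}
After op 2 (remove /hd): {"gx":61,"q":17}
After op 3 (replace /gx 72): {"gx":72,"q":17}
After op 4 (remove /gx): {"q":17}
After op 5 (replace /q 60): {"q":60}
After op 6 (replace /q 27): {"q":27}
After op 7 (replace /q 72): {"q":72}
After op 8 (add /kg 13): {"kg":13,"q":72}
After op 9 (replace /kg 49): {"kg":49,"q":72}
After op 10 (replace /kg 47): {"kg":47,"q":72}
After op 11 (remove /kg): {"q":72}
After op 12 (replace /q 47): {"q":47}
Size at the root: 1

Answer: 1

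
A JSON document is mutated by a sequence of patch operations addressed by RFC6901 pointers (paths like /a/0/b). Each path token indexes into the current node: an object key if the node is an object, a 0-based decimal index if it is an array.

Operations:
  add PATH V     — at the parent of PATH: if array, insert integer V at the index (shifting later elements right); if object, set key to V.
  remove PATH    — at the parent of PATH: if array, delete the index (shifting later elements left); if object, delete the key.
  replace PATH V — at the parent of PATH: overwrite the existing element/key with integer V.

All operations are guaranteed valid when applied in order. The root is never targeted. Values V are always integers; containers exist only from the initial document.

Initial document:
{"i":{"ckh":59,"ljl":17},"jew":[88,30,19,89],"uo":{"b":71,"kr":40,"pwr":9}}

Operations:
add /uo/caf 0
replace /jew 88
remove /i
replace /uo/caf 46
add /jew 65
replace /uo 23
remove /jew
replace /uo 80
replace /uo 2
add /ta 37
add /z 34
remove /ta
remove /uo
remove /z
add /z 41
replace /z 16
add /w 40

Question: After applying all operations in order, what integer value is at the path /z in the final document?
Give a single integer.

Answer: 16

Derivation:
After op 1 (add /uo/caf 0): {"i":{"ckh":59,"ljl":17},"jew":[88,30,19,89],"uo":{"b":71,"caf":0,"kr":40,"pwr":9}}
After op 2 (replace /jew 88): {"i":{"ckh":59,"ljl":17},"jew":88,"uo":{"b":71,"caf":0,"kr":40,"pwr":9}}
After op 3 (remove /i): {"jew":88,"uo":{"b":71,"caf":0,"kr":40,"pwr":9}}
After op 4 (replace /uo/caf 46): {"jew":88,"uo":{"b":71,"caf":46,"kr":40,"pwr":9}}
After op 5 (add /jew 65): {"jew":65,"uo":{"b":71,"caf":46,"kr":40,"pwr":9}}
After op 6 (replace /uo 23): {"jew":65,"uo":23}
After op 7 (remove /jew): {"uo":23}
After op 8 (replace /uo 80): {"uo":80}
After op 9 (replace /uo 2): {"uo":2}
After op 10 (add /ta 37): {"ta":37,"uo":2}
After op 11 (add /z 34): {"ta":37,"uo":2,"z":34}
After op 12 (remove /ta): {"uo":2,"z":34}
After op 13 (remove /uo): {"z":34}
After op 14 (remove /z): {}
After op 15 (add /z 41): {"z":41}
After op 16 (replace /z 16): {"z":16}
After op 17 (add /w 40): {"w":40,"z":16}
Value at /z: 16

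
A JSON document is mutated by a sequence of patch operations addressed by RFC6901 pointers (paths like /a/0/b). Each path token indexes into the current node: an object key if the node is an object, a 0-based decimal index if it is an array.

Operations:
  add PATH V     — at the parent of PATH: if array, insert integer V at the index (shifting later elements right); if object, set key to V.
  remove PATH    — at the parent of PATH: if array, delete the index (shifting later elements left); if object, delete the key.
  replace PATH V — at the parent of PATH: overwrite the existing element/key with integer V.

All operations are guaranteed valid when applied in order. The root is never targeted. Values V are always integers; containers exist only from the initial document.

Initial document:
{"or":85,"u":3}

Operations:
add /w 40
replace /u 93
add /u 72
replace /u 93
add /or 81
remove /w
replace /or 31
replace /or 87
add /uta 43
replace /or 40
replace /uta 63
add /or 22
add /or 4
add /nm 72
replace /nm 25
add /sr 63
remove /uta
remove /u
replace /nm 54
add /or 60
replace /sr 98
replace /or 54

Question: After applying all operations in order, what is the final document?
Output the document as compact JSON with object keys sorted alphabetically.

After op 1 (add /w 40): {"or":85,"u":3,"w":40}
After op 2 (replace /u 93): {"or":85,"u":93,"w":40}
After op 3 (add /u 72): {"or":85,"u":72,"w":40}
After op 4 (replace /u 93): {"or":85,"u":93,"w":40}
After op 5 (add /or 81): {"or":81,"u":93,"w":40}
After op 6 (remove /w): {"or":81,"u":93}
After op 7 (replace /or 31): {"or":31,"u":93}
After op 8 (replace /or 87): {"or":87,"u":93}
After op 9 (add /uta 43): {"or":87,"u":93,"uta":43}
After op 10 (replace /or 40): {"or":40,"u":93,"uta":43}
After op 11 (replace /uta 63): {"or":40,"u":93,"uta":63}
After op 12 (add /or 22): {"or":22,"u":93,"uta":63}
After op 13 (add /or 4): {"or":4,"u":93,"uta":63}
After op 14 (add /nm 72): {"nm":72,"or":4,"u":93,"uta":63}
After op 15 (replace /nm 25): {"nm":25,"or":4,"u":93,"uta":63}
After op 16 (add /sr 63): {"nm":25,"or":4,"sr":63,"u":93,"uta":63}
After op 17 (remove /uta): {"nm":25,"or":4,"sr":63,"u":93}
After op 18 (remove /u): {"nm":25,"or":4,"sr":63}
After op 19 (replace /nm 54): {"nm":54,"or":4,"sr":63}
After op 20 (add /or 60): {"nm":54,"or":60,"sr":63}
After op 21 (replace /sr 98): {"nm":54,"or":60,"sr":98}
After op 22 (replace /or 54): {"nm":54,"or":54,"sr":98}

Answer: {"nm":54,"or":54,"sr":98}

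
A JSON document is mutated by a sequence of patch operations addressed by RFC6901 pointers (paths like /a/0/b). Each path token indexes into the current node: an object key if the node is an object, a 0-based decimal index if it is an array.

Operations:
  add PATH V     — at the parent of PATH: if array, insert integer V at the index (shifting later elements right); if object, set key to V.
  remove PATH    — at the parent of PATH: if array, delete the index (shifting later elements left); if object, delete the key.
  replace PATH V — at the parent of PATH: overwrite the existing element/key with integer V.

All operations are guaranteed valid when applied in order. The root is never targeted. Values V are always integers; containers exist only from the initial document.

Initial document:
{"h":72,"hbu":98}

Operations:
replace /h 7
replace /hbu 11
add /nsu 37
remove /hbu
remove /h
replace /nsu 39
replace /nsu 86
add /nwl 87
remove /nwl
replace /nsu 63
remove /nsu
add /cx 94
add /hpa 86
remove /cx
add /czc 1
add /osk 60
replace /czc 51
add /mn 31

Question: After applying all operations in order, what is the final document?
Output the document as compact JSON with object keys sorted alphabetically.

After op 1 (replace /h 7): {"h":7,"hbu":98}
After op 2 (replace /hbu 11): {"h":7,"hbu":11}
After op 3 (add /nsu 37): {"h":7,"hbu":11,"nsu":37}
After op 4 (remove /hbu): {"h":7,"nsu":37}
After op 5 (remove /h): {"nsu":37}
After op 6 (replace /nsu 39): {"nsu":39}
After op 7 (replace /nsu 86): {"nsu":86}
After op 8 (add /nwl 87): {"nsu":86,"nwl":87}
After op 9 (remove /nwl): {"nsu":86}
After op 10 (replace /nsu 63): {"nsu":63}
After op 11 (remove /nsu): {}
After op 12 (add /cx 94): {"cx":94}
After op 13 (add /hpa 86): {"cx":94,"hpa":86}
After op 14 (remove /cx): {"hpa":86}
After op 15 (add /czc 1): {"czc":1,"hpa":86}
After op 16 (add /osk 60): {"czc":1,"hpa":86,"osk":60}
After op 17 (replace /czc 51): {"czc":51,"hpa":86,"osk":60}
After op 18 (add /mn 31): {"czc":51,"hpa":86,"mn":31,"osk":60}

Answer: {"czc":51,"hpa":86,"mn":31,"osk":60}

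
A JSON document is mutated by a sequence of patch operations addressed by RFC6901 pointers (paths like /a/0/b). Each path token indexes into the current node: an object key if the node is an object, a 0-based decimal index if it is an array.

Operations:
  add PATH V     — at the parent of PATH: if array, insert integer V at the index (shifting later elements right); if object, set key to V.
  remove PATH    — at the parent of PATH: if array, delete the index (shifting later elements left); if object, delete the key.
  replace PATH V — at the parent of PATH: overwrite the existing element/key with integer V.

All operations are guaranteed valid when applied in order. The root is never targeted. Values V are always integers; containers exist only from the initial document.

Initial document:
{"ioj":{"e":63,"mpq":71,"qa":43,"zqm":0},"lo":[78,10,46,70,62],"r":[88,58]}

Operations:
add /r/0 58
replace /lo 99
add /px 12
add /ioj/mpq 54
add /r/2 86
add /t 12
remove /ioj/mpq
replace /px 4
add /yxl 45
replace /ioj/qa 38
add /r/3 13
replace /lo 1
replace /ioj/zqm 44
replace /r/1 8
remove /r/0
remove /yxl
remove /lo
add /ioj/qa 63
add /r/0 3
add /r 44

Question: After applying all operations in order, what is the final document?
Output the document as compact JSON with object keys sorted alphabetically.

Answer: {"ioj":{"e":63,"qa":63,"zqm":44},"px":4,"r":44,"t":12}

Derivation:
After op 1 (add /r/0 58): {"ioj":{"e":63,"mpq":71,"qa":43,"zqm":0},"lo":[78,10,46,70,62],"r":[58,88,58]}
After op 2 (replace /lo 99): {"ioj":{"e":63,"mpq":71,"qa":43,"zqm":0},"lo":99,"r":[58,88,58]}
After op 3 (add /px 12): {"ioj":{"e":63,"mpq":71,"qa":43,"zqm":0},"lo":99,"px":12,"r":[58,88,58]}
After op 4 (add /ioj/mpq 54): {"ioj":{"e":63,"mpq":54,"qa":43,"zqm":0},"lo":99,"px":12,"r":[58,88,58]}
After op 5 (add /r/2 86): {"ioj":{"e":63,"mpq":54,"qa":43,"zqm":0},"lo":99,"px":12,"r":[58,88,86,58]}
After op 6 (add /t 12): {"ioj":{"e":63,"mpq":54,"qa":43,"zqm":0},"lo":99,"px":12,"r":[58,88,86,58],"t":12}
After op 7 (remove /ioj/mpq): {"ioj":{"e":63,"qa":43,"zqm":0},"lo":99,"px":12,"r":[58,88,86,58],"t":12}
After op 8 (replace /px 4): {"ioj":{"e":63,"qa":43,"zqm":0},"lo":99,"px":4,"r":[58,88,86,58],"t":12}
After op 9 (add /yxl 45): {"ioj":{"e":63,"qa":43,"zqm":0},"lo":99,"px":4,"r":[58,88,86,58],"t":12,"yxl":45}
After op 10 (replace /ioj/qa 38): {"ioj":{"e":63,"qa":38,"zqm":0},"lo":99,"px":4,"r":[58,88,86,58],"t":12,"yxl":45}
After op 11 (add /r/3 13): {"ioj":{"e":63,"qa":38,"zqm":0},"lo":99,"px":4,"r":[58,88,86,13,58],"t":12,"yxl":45}
After op 12 (replace /lo 1): {"ioj":{"e":63,"qa":38,"zqm":0},"lo":1,"px":4,"r":[58,88,86,13,58],"t":12,"yxl":45}
After op 13 (replace /ioj/zqm 44): {"ioj":{"e":63,"qa":38,"zqm":44},"lo":1,"px":4,"r":[58,88,86,13,58],"t":12,"yxl":45}
After op 14 (replace /r/1 8): {"ioj":{"e":63,"qa":38,"zqm":44},"lo":1,"px":4,"r":[58,8,86,13,58],"t":12,"yxl":45}
After op 15 (remove /r/0): {"ioj":{"e":63,"qa":38,"zqm":44},"lo":1,"px":4,"r":[8,86,13,58],"t":12,"yxl":45}
After op 16 (remove /yxl): {"ioj":{"e":63,"qa":38,"zqm":44},"lo":1,"px":4,"r":[8,86,13,58],"t":12}
After op 17 (remove /lo): {"ioj":{"e":63,"qa":38,"zqm":44},"px":4,"r":[8,86,13,58],"t":12}
After op 18 (add /ioj/qa 63): {"ioj":{"e":63,"qa":63,"zqm":44},"px":4,"r":[8,86,13,58],"t":12}
After op 19 (add /r/0 3): {"ioj":{"e":63,"qa":63,"zqm":44},"px":4,"r":[3,8,86,13,58],"t":12}
After op 20 (add /r 44): {"ioj":{"e":63,"qa":63,"zqm":44},"px":4,"r":44,"t":12}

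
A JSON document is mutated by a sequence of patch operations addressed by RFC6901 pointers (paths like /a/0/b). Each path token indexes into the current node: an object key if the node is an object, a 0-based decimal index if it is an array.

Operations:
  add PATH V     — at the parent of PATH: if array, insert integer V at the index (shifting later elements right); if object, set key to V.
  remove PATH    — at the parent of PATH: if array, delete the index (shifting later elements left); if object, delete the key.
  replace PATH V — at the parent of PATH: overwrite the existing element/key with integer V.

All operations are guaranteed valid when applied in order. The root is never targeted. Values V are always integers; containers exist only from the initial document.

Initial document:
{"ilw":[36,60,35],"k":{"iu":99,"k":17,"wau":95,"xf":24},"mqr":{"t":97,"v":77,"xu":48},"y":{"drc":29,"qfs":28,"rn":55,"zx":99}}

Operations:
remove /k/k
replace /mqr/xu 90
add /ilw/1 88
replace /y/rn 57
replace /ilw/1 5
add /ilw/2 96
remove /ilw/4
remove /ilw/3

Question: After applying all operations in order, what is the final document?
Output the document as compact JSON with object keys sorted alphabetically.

After op 1 (remove /k/k): {"ilw":[36,60,35],"k":{"iu":99,"wau":95,"xf":24},"mqr":{"t":97,"v":77,"xu":48},"y":{"drc":29,"qfs":28,"rn":55,"zx":99}}
After op 2 (replace /mqr/xu 90): {"ilw":[36,60,35],"k":{"iu":99,"wau":95,"xf":24},"mqr":{"t":97,"v":77,"xu":90},"y":{"drc":29,"qfs":28,"rn":55,"zx":99}}
After op 3 (add /ilw/1 88): {"ilw":[36,88,60,35],"k":{"iu":99,"wau":95,"xf":24},"mqr":{"t":97,"v":77,"xu":90},"y":{"drc":29,"qfs":28,"rn":55,"zx":99}}
After op 4 (replace /y/rn 57): {"ilw":[36,88,60,35],"k":{"iu":99,"wau":95,"xf":24},"mqr":{"t":97,"v":77,"xu":90},"y":{"drc":29,"qfs":28,"rn":57,"zx":99}}
After op 5 (replace /ilw/1 5): {"ilw":[36,5,60,35],"k":{"iu":99,"wau":95,"xf":24},"mqr":{"t":97,"v":77,"xu":90},"y":{"drc":29,"qfs":28,"rn":57,"zx":99}}
After op 6 (add /ilw/2 96): {"ilw":[36,5,96,60,35],"k":{"iu":99,"wau":95,"xf":24},"mqr":{"t":97,"v":77,"xu":90},"y":{"drc":29,"qfs":28,"rn":57,"zx":99}}
After op 7 (remove /ilw/4): {"ilw":[36,5,96,60],"k":{"iu":99,"wau":95,"xf":24},"mqr":{"t":97,"v":77,"xu":90},"y":{"drc":29,"qfs":28,"rn":57,"zx":99}}
After op 8 (remove /ilw/3): {"ilw":[36,5,96],"k":{"iu":99,"wau":95,"xf":24},"mqr":{"t":97,"v":77,"xu":90},"y":{"drc":29,"qfs":28,"rn":57,"zx":99}}

Answer: {"ilw":[36,5,96],"k":{"iu":99,"wau":95,"xf":24},"mqr":{"t":97,"v":77,"xu":90},"y":{"drc":29,"qfs":28,"rn":57,"zx":99}}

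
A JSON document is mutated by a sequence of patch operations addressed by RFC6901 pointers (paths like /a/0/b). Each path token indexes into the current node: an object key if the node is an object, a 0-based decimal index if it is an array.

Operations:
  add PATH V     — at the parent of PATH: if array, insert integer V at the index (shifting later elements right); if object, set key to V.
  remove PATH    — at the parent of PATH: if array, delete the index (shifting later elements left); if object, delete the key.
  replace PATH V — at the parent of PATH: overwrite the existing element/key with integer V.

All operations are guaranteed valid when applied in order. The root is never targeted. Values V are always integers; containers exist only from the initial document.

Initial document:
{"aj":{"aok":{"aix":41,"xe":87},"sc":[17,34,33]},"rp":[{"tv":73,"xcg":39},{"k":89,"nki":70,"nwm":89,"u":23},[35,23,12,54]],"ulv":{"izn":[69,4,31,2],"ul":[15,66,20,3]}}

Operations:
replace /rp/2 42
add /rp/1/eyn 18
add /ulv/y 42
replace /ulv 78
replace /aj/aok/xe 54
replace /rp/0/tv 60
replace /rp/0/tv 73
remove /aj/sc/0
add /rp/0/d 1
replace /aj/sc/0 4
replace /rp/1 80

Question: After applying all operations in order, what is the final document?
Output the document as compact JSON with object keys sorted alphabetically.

After op 1 (replace /rp/2 42): {"aj":{"aok":{"aix":41,"xe":87},"sc":[17,34,33]},"rp":[{"tv":73,"xcg":39},{"k":89,"nki":70,"nwm":89,"u":23},42],"ulv":{"izn":[69,4,31,2],"ul":[15,66,20,3]}}
After op 2 (add /rp/1/eyn 18): {"aj":{"aok":{"aix":41,"xe":87},"sc":[17,34,33]},"rp":[{"tv":73,"xcg":39},{"eyn":18,"k":89,"nki":70,"nwm":89,"u":23},42],"ulv":{"izn":[69,4,31,2],"ul":[15,66,20,3]}}
After op 3 (add /ulv/y 42): {"aj":{"aok":{"aix":41,"xe":87},"sc":[17,34,33]},"rp":[{"tv":73,"xcg":39},{"eyn":18,"k":89,"nki":70,"nwm":89,"u":23},42],"ulv":{"izn":[69,4,31,2],"ul":[15,66,20,3],"y":42}}
After op 4 (replace /ulv 78): {"aj":{"aok":{"aix":41,"xe":87},"sc":[17,34,33]},"rp":[{"tv":73,"xcg":39},{"eyn":18,"k":89,"nki":70,"nwm":89,"u":23},42],"ulv":78}
After op 5 (replace /aj/aok/xe 54): {"aj":{"aok":{"aix":41,"xe":54},"sc":[17,34,33]},"rp":[{"tv":73,"xcg":39},{"eyn":18,"k":89,"nki":70,"nwm":89,"u":23},42],"ulv":78}
After op 6 (replace /rp/0/tv 60): {"aj":{"aok":{"aix":41,"xe":54},"sc":[17,34,33]},"rp":[{"tv":60,"xcg":39},{"eyn":18,"k":89,"nki":70,"nwm":89,"u":23},42],"ulv":78}
After op 7 (replace /rp/0/tv 73): {"aj":{"aok":{"aix":41,"xe":54},"sc":[17,34,33]},"rp":[{"tv":73,"xcg":39},{"eyn":18,"k":89,"nki":70,"nwm":89,"u":23},42],"ulv":78}
After op 8 (remove /aj/sc/0): {"aj":{"aok":{"aix":41,"xe":54},"sc":[34,33]},"rp":[{"tv":73,"xcg":39},{"eyn":18,"k":89,"nki":70,"nwm":89,"u":23},42],"ulv":78}
After op 9 (add /rp/0/d 1): {"aj":{"aok":{"aix":41,"xe":54},"sc":[34,33]},"rp":[{"d":1,"tv":73,"xcg":39},{"eyn":18,"k":89,"nki":70,"nwm":89,"u":23},42],"ulv":78}
After op 10 (replace /aj/sc/0 4): {"aj":{"aok":{"aix":41,"xe":54},"sc":[4,33]},"rp":[{"d":1,"tv":73,"xcg":39},{"eyn":18,"k":89,"nki":70,"nwm":89,"u":23},42],"ulv":78}
After op 11 (replace /rp/1 80): {"aj":{"aok":{"aix":41,"xe":54},"sc":[4,33]},"rp":[{"d":1,"tv":73,"xcg":39},80,42],"ulv":78}

Answer: {"aj":{"aok":{"aix":41,"xe":54},"sc":[4,33]},"rp":[{"d":1,"tv":73,"xcg":39},80,42],"ulv":78}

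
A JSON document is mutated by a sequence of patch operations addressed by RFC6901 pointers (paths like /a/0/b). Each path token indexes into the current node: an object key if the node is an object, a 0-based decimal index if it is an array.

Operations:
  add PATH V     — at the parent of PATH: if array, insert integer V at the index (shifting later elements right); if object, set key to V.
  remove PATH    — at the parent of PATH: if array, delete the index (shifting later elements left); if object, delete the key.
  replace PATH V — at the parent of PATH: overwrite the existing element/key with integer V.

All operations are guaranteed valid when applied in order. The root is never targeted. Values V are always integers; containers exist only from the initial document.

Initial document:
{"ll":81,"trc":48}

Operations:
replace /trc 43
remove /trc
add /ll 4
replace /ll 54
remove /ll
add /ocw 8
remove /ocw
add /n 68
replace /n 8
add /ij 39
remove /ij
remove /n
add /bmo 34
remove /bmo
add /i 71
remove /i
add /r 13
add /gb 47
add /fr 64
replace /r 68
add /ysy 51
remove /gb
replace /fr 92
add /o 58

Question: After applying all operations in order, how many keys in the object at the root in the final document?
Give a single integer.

After op 1 (replace /trc 43): {"ll":81,"trc":43}
After op 2 (remove /trc): {"ll":81}
After op 3 (add /ll 4): {"ll":4}
After op 4 (replace /ll 54): {"ll":54}
After op 5 (remove /ll): {}
After op 6 (add /ocw 8): {"ocw":8}
After op 7 (remove /ocw): {}
After op 8 (add /n 68): {"n":68}
After op 9 (replace /n 8): {"n":8}
After op 10 (add /ij 39): {"ij":39,"n":8}
After op 11 (remove /ij): {"n":8}
After op 12 (remove /n): {}
After op 13 (add /bmo 34): {"bmo":34}
After op 14 (remove /bmo): {}
After op 15 (add /i 71): {"i":71}
After op 16 (remove /i): {}
After op 17 (add /r 13): {"r":13}
After op 18 (add /gb 47): {"gb":47,"r":13}
After op 19 (add /fr 64): {"fr":64,"gb":47,"r":13}
After op 20 (replace /r 68): {"fr":64,"gb":47,"r":68}
After op 21 (add /ysy 51): {"fr":64,"gb":47,"r":68,"ysy":51}
After op 22 (remove /gb): {"fr":64,"r":68,"ysy":51}
After op 23 (replace /fr 92): {"fr":92,"r":68,"ysy":51}
After op 24 (add /o 58): {"fr":92,"o":58,"r":68,"ysy":51}
Size at the root: 4

Answer: 4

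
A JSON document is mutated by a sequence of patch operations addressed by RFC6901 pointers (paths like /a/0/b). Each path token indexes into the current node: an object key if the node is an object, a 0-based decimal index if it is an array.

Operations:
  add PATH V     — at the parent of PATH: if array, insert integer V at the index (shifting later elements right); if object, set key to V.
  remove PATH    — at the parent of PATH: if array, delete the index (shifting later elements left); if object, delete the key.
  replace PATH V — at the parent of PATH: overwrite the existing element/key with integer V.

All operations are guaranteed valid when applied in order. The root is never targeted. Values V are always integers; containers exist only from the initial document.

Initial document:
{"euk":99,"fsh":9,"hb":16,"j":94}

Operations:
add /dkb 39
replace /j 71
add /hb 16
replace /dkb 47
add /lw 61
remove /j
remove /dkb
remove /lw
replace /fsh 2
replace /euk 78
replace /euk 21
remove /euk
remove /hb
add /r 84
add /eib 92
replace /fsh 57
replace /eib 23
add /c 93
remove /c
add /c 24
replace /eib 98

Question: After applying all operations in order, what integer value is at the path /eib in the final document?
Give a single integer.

After op 1 (add /dkb 39): {"dkb":39,"euk":99,"fsh":9,"hb":16,"j":94}
After op 2 (replace /j 71): {"dkb":39,"euk":99,"fsh":9,"hb":16,"j":71}
After op 3 (add /hb 16): {"dkb":39,"euk":99,"fsh":9,"hb":16,"j":71}
After op 4 (replace /dkb 47): {"dkb":47,"euk":99,"fsh":9,"hb":16,"j":71}
After op 5 (add /lw 61): {"dkb":47,"euk":99,"fsh":9,"hb":16,"j":71,"lw":61}
After op 6 (remove /j): {"dkb":47,"euk":99,"fsh":9,"hb":16,"lw":61}
After op 7 (remove /dkb): {"euk":99,"fsh":9,"hb":16,"lw":61}
After op 8 (remove /lw): {"euk":99,"fsh":9,"hb":16}
After op 9 (replace /fsh 2): {"euk":99,"fsh":2,"hb":16}
After op 10 (replace /euk 78): {"euk":78,"fsh":2,"hb":16}
After op 11 (replace /euk 21): {"euk":21,"fsh":2,"hb":16}
After op 12 (remove /euk): {"fsh":2,"hb":16}
After op 13 (remove /hb): {"fsh":2}
After op 14 (add /r 84): {"fsh":2,"r":84}
After op 15 (add /eib 92): {"eib":92,"fsh":2,"r":84}
After op 16 (replace /fsh 57): {"eib":92,"fsh":57,"r":84}
After op 17 (replace /eib 23): {"eib":23,"fsh":57,"r":84}
After op 18 (add /c 93): {"c":93,"eib":23,"fsh":57,"r":84}
After op 19 (remove /c): {"eib":23,"fsh":57,"r":84}
After op 20 (add /c 24): {"c":24,"eib":23,"fsh":57,"r":84}
After op 21 (replace /eib 98): {"c":24,"eib":98,"fsh":57,"r":84}
Value at /eib: 98

Answer: 98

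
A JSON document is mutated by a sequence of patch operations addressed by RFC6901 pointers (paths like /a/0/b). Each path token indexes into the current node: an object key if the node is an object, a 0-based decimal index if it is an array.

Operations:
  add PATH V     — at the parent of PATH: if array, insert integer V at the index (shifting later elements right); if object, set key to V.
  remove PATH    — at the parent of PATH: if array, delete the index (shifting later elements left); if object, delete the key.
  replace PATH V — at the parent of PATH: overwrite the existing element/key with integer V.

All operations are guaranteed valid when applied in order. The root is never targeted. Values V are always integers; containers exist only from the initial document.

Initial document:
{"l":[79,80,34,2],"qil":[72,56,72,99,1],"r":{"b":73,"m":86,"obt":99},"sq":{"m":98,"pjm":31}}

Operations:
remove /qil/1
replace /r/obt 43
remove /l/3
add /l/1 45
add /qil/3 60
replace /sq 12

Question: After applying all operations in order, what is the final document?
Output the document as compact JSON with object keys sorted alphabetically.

After op 1 (remove /qil/1): {"l":[79,80,34,2],"qil":[72,72,99,1],"r":{"b":73,"m":86,"obt":99},"sq":{"m":98,"pjm":31}}
After op 2 (replace /r/obt 43): {"l":[79,80,34,2],"qil":[72,72,99,1],"r":{"b":73,"m":86,"obt":43},"sq":{"m":98,"pjm":31}}
After op 3 (remove /l/3): {"l":[79,80,34],"qil":[72,72,99,1],"r":{"b":73,"m":86,"obt":43},"sq":{"m":98,"pjm":31}}
After op 4 (add /l/1 45): {"l":[79,45,80,34],"qil":[72,72,99,1],"r":{"b":73,"m":86,"obt":43},"sq":{"m":98,"pjm":31}}
After op 5 (add /qil/3 60): {"l":[79,45,80,34],"qil":[72,72,99,60,1],"r":{"b":73,"m":86,"obt":43},"sq":{"m":98,"pjm":31}}
After op 6 (replace /sq 12): {"l":[79,45,80,34],"qil":[72,72,99,60,1],"r":{"b":73,"m":86,"obt":43},"sq":12}

Answer: {"l":[79,45,80,34],"qil":[72,72,99,60,1],"r":{"b":73,"m":86,"obt":43},"sq":12}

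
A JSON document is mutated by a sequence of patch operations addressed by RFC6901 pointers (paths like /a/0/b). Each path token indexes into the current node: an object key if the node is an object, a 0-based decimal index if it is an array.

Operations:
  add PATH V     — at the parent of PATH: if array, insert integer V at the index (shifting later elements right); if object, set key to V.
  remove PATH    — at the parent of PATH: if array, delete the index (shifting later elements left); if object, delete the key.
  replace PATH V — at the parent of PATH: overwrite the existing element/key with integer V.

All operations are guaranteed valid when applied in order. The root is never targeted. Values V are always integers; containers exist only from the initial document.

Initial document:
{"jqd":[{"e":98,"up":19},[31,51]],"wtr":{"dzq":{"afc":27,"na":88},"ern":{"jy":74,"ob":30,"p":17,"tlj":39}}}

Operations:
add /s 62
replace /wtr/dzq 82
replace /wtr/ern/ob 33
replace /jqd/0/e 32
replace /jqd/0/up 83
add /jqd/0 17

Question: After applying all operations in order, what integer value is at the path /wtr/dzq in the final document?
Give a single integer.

Answer: 82

Derivation:
After op 1 (add /s 62): {"jqd":[{"e":98,"up":19},[31,51]],"s":62,"wtr":{"dzq":{"afc":27,"na":88},"ern":{"jy":74,"ob":30,"p":17,"tlj":39}}}
After op 2 (replace /wtr/dzq 82): {"jqd":[{"e":98,"up":19},[31,51]],"s":62,"wtr":{"dzq":82,"ern":{"jy":74,"ob":30,"p":17,"tlj":39}}}
After op 3 (replace /wtr/ern/ob 33): {"jqd":[{"e":98,"up":19},[31,51]],"s":62,"wtr":{"dzq":82,"ern":{"jy":74,"ob":33,"p":17,"tlj":39}}}
After op 4 (replace /jqd/0/e 32): {"jqd":[{"e":32,"up":19},[31,51]],"s":62,"wtr":{"dzq":82,"ern":{"jy":74,"ob":33,"p":17,"tlj":39}}}
After op 5 (replace /jqd/0/up 83): {"jqd":[{"e":32,"up":83},[31,51]],"s":62,"wtr":{"dzq":82,"ern":{"jy":74,"ob":33,"p":17,"tlj":39}}}
After op 6 (add /jqd/0 17): {"jqd":[17,{"e":32,"up":83},[31,51]],"s":62,"wtr":{"dzq":82,"ern":{"jy":74,"ob":33,"p":17,"tlj":39}}}
Value at /wtr/dzq: 82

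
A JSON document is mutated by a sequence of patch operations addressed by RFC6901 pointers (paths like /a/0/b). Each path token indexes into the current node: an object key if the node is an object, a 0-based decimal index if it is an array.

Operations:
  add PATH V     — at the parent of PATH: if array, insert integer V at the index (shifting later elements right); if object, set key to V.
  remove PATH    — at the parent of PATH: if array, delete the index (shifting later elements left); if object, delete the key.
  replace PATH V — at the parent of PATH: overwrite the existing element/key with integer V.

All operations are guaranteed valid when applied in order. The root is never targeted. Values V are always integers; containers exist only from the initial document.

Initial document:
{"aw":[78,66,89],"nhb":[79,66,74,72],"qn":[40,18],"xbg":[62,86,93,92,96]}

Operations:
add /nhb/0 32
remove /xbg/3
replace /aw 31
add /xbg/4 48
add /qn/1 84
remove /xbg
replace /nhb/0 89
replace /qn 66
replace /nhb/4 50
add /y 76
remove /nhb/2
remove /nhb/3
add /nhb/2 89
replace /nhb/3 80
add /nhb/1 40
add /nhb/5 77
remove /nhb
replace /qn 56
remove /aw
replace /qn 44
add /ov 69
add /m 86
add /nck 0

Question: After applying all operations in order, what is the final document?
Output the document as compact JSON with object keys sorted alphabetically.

Answer: {"m":86,"nck":0,"ov":69,"qn":44,"y":76}

Derivation:
After op 1 (add /nhb/0 32): {"aw":[78,66,89],"nhb":[32,79,66,74,72],"qn":[40,18],"xbg":[62,86,93,92,96]}
After op 2 (remove /xbg/3): {"aw":[78,66,89],"nhb":[32,79,66,74,72],"qn":[40,18],"xbg":[62,86,93,96]}
After op 3 (replace /aw 31): {"aw":31,"nhb":[32,79,66,74,72],"qn":[40,18],"xbg":[62,86,93,96]}
After op 4 (add /xbg/4 48): {"aw":31,"nhb":[32,79,66,74,72],"qn":[40,18],"xbg":[62,86,93,96,48]}
After op 5 (add /qn/1 84): {"aw":31,"nhb":[32,79,66,74,72],"qn":[40,84,18],"xbg":[62,86,93,96,48]}
After op 6 (remove /xbg): {"aw":31,"nhb":[32,79,66,74,72],"qn":[40,84,18]}
After op 7 (replace /nhb/0 89): {"aw":31,"nhb":[89,79,66,74,72],"qn":[40,84,18]}
After op 8 (replace /qn 66): {"aw":31,"nhb":[89,79,66,74,72],"qn":66}
After op 9 (replace /nhb/4 50): {"aw":31,"nhb":[89,79,66,74,50],"qn":66}
After op 10 (add /y 76): {"aw":31,"nhb":[89,79,66,74,50],"qn":66,"y":76}
After op 11 (remove /nhb/2): {"aw":31,"nhb":[89,79,74,50],"qn":66,"y":76}
After op 12 (remove /nhb/3): {"aw":31,"nhb":[89,79,74],"qn":66,"y":76}
After op 13 (add /nhb/2 89): {"aw":31,"nhb":[89,79,89,74],"qn":66,"y":76}
After op 14 (replace /nhb/3 80): {"aw":31,"nhb":[89,79,89,80],"qn":66,"y":76}
After op 15 (add /nhb/1 40): {"aw":31,"nhb":[89,40,79,89,80],"qn":66,"y":76}
After op 16 (add /nhb/5 77): {"aw":31,"nhb":[89,40,79,89,80,77],"qn":66,"y":76}
After op 17 (remove /nhb): {"aw":31,"qn":66,"y":76}
After op 18 (replace /qn 56): {"aw":31,"qn":56,"y":76}
After op 19 (remove /aw): {"qn":56,"y":76}
After op 20 (replace /qn 44): {"qn":44,"y":76}
After op 21 (add /ov 69): {"ov":69,"qn":44,"y":76}
After op 22 (add /m 86): {"m":86,"ov":69,"qn":44,"y":76}
After op 23 (add /nck 0): {"m":86,"nck":0,"ov":69,"qn":44,"y":76}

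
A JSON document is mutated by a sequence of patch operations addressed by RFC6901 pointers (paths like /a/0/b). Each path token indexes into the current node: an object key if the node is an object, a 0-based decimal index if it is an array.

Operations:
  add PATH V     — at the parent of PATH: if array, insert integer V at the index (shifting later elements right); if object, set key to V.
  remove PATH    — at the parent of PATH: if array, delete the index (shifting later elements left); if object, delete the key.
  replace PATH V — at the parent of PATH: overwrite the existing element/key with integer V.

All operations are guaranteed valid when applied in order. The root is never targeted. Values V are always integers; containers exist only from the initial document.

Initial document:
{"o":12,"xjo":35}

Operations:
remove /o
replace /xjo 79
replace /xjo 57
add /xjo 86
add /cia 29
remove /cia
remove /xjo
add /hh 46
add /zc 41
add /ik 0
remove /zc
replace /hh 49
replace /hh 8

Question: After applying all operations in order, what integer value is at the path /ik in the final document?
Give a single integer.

After op 1 (remove /o): {"xjo":35}
After op 2 (replace /xjo 79): {"xjo":79}
After op 3 (replace /xjo 57): {"xjo":57}
After op 4 (add /xjo 86): {"xjo":86}
After op 5 (add /cia 29): {"cia":29,"xjo":86}
After op 6 (remove /cia): {"xjo":86}
After op 7 (remove /xjo): {}
After op 8 (add /hh 46): {"hh":46}
After op 9 (add /zc 41): {"hh":46,"zc":41}
After op 10 (add /ik 0): {"hh":46,"ik":0,"zc":41}
After op 11 (remove /zc): {"hh":46,"ik":0}
After op 12 (replace /hh 49): {"hh":49,"ik":0}
After op 13 (replace /hh 8): {"hh":8,"ik":0}
Value at /ik: 0

Answer: 0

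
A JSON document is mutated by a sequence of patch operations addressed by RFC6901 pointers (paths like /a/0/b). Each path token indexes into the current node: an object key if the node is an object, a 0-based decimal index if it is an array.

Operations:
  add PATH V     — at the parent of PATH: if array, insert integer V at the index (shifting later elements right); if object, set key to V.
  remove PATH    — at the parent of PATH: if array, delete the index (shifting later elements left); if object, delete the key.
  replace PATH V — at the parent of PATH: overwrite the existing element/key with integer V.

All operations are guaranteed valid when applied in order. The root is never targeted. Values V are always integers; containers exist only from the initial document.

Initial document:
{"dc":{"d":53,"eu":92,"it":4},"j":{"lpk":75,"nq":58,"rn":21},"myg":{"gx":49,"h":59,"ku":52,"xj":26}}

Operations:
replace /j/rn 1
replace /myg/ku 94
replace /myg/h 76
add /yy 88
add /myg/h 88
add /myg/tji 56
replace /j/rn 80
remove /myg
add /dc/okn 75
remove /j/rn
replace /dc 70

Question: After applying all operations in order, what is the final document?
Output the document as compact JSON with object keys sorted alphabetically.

Answer: {"dc":70,"j":{"lpk":75,"nq":58},"yy":88}

Derivation:
After op 1 (replace /j/rn 1): {"dc":{"d":53,"eu":92,"it":4},"j":{"lpk":75,"nq":58,"rn":1},"myg":{"gx":49,"h":59,"ku":52,"xj":26}}
After op 2 (replace /myg/ku 94): {"dc":{"d":53,"eu":92,"it":4},"j":{"lpk":75,"nq":58,"rn":1},"myg":{"gx":49,"h":59,"ku":94,"xj":26}}
After op 3 (replace /myg/h 76): {"dc":{"d":53,"eu":92,"it":4},"j":{"lpk":75,"nq":58,"rn":1},"myg":{"gx":49,"h":76,"ku":94,"xj":26}}
After op 4 (add /yy 88): {"dc":{"d":53,"eu":92,"it":4},"j":{"lpk":75,"nq":58,"rn":1},"myg":{"gx":49,"h":76,"ku":94,"xj":26},"yy":88}
After op 5 (add /myg/h 88): {"dc":{"d":53,"eu":92,"it":4},"j":{"lpk":75,"nq":58,"rn":1},"myg":{"gx":49,"h":88,"ku":94,"xj":26},"yy":88}
After op 6 (add /myg/tji 56): {"dc":{"d":53,"eu":92,"it":4},"j":{"lpk":75,"nq":58,"rn":1},"myg":{"gx":49,"h":88,"ku":94,"tji":56,"xj":26},"yy":88}
After op 7 (replace /j/rn 80): {"dc":{"d":53,"eu":92,"it":4},"j":{"lpk":75,"nq":58,"rn":80},"myg":{"gx":49,"h":88,"ku":94,"tji":56,"xj":26},"yy":88}
After op 8 (remove /myg): {"dc":{"d":53,"eu":92,"it":4},"j":{"lpk":75,"nq":58,"rn":80},"yy":88}
After op 9 (add /dc/okn 75): {"dc":{"d":53,"eu":92,"it":4,"okn":75},"j":{"lpk":75,"nq":58,"rn":80},"yy":88}
After op 10 (remove /j/rn): {"dc":{"d":53,"eu":92,"it":4,"okn":75},"j":{"lpk":75,"nq":58},"yy":88}
After op 11 (replace /dc 70): {"dc":70,"j":{"lpk":75,"nq":58},"yy":88}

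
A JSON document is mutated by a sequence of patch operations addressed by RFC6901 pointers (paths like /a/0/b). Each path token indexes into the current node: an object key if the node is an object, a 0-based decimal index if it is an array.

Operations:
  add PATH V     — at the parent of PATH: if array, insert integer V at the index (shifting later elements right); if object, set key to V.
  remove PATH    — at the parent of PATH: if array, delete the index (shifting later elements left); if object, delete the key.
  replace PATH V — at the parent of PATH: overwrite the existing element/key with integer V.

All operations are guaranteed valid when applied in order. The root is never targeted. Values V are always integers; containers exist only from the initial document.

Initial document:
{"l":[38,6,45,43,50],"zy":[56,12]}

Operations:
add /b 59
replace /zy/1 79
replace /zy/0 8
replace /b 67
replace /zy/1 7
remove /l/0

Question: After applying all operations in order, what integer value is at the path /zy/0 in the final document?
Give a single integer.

After op 1 (add /b 59): {"b":59,"l":[38,6,45,43,50],"zy":[56,12]}
After op 2 (replace /zy/1 79): {"b":59,"l":[38,6,45,43,50],"zy":[56,79]}
After op 3 (replace /zy/0 8): {"b":59,"l":[38,6,45,43,50],"zy":[8,79]}
After op 4 (replace /b 67): {"b":67,"l":[38,6,45,43,50],"zy":[8,79]}
After op 5 (replace /zy/1 7): {"b":67,"l":[38,6,45,43,50],"zy":[8,7]}
After op 6 (remove /l/0): {"b":67,"l":[6,45,43,50],"zy":[8,7]}
Value at /zy/0: 8

Answer: 8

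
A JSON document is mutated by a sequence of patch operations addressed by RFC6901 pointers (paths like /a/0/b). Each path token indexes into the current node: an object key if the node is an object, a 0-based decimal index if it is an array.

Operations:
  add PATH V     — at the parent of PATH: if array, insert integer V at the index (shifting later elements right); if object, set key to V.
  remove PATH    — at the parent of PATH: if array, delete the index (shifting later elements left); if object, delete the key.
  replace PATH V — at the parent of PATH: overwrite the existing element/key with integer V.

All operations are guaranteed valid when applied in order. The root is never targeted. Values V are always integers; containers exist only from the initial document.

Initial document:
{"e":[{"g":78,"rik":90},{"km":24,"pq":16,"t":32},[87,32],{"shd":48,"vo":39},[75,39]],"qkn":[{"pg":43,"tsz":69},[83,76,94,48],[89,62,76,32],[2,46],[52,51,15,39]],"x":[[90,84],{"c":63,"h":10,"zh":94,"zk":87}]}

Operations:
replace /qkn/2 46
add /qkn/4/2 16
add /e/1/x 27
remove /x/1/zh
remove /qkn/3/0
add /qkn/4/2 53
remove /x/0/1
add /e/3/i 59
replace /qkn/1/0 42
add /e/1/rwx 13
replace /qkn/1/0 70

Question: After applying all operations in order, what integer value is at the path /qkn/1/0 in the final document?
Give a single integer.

Answer: 70

Derivation:
After op 1 (replace /qkn/2 46): {"e":[{"g":78,"rik":90},{"km":24,"pq":16,"t":32},[87,32],{"shd":48,"vo":39},[75,39]],"qkn":[{"pg":43,"tsz":69},[83,76,94,48],46,[2,46],[52,51,15,39]],"x":[[90,84],{"c":63,"h":10,"zh":94,"zk":87}]}
After op 2 (add /qkn/4/2 16): {"e":[{"g":78,"rik":90},{"km":24,"pq":16,"t":32},[87,32],{"shd":48,"vo":39},[75,39]],"qkn":[{"pg":43,"tsz":69},[83,76,94,48],46,[2,46],[52,51,16,15,39]],"x":[[90,84],{"c":63,"h":10,"zh":94,"zk":87}]}
After op 3 (add /e/1/x 27): {"e":[{"g":78,"rik":90},{"km":24,"pq":16,"t":32,"x":27},[87,32],{"shd":48,"vo":39},[75,39]],"qkn":[{"pg":43,"tsz":69},[83,76,94,48],46,[2,46],[52,51,16,15,39]],"x":[[90,84],{"c":63,"h":10,"zh":94,"zk":87}]}
After op 4 (remove /x/1/zh): {"e":[{"g":78,"rik":90},{"km":24,"pq":16,"t":32,"x":27},[87,32],{"shd":48,"vo":39},[75,39]],"qkn":[{"pg":43,"tsz":69},[83,76,94,48],46,[2,46],[52,51,16,15,39]],"x":[[90,84],{"c":63,"h":10,"zk":87}]}
After op 5 (remove /qkn/3/0): {"e":[{"g":78,"rik":90},{"km":24,"pq":16,"t":32,"x":27},[87,32],{"shd":48,"vo":39},[75,39]],"qkn":[{"pg":43,"tsz":69},[83,76,94,48],46,[46],[52,51,16,15,39]],"x":[[90,84],{"c":63,"h":10,"zk":87}]}
After op 6 (add /qkn/4/2 53): {"e":[{"g":78,"rik":90},{"km":24,"pq":16,"t":32,"x":27},[87,32],{"shd":48,"vo":39},[75,39]],"qkn":[{"pg":43,"tsz":69},[83,76,94,48],46,[46],[52,51,53,16,15,39]],"x":[[90,84],{"c":63,"h":10,"zk":87}]}
After op 7 (remove /x/0/1): {"e":[{"g":78,"rik":90},{"km":24,"pq":16,"t":32,"x":27},[87,32],{"shd":48,"vo":39},[75,39]],"qkn":[{"pg":43,"tsz":69},[83,76,94,48],46,[46],[52,51,53,16,15,39]],"x":[[90],{"c":63,"h":10,"zk":87}]}
After op 8 (add /e/3/i 59): {"e":[{"g":78,"rik":90},{"km":24,"pq":16,"t":32,"x":27},[87,32],{"i":59,"shd":48,"vo":39},[75,39]],"qkn":[{"pg":43,"tsz":69},[83,76,94,48],46,[46],[52,51,53,16,15,39]],"x":[[90],{"c":63,"h":10,"zk":87}]}
After op 9 (replace /qkn/1/0 42): {"e":[{"g":78,"rik":90},{"km":24,"pq":16,"t":32,"x":27},[87,32],{"i":59,"shd":48,"vo":39},[75,39]],"qkn":[{"pg":43,"tsz":69},[42,76,94,48],46,[46],[52,51,53,16,15,39]],"x":[[90],{"c":63,"h":10,"zk":87}]}
After op 10 (add /e/1/rwx 13): {"e":[{"g":78,"rik":90},{"km":24,"pq":16,"rwx":13,"t":32,"x":27},[87,32],{"i":59,"shd":48,"vo":39},[75,39]],"qkn":[{"pg":43,"tsz":69},[42,76,94,48],46,[46],[52,51,53,16,15,39]],"x":[[90],{"c":63,"h":10,"zk":87}]}
After op 11 (replace /qkn/1/0 70): {"e":[{"g":78,"rik":90},{"km":24,"pq":16,"rwx":13,"t":32,"x":27},[87,32],{"i":59,"shd":48,"vo":39},[75,39]],"qkn":[{"pg":43,"tsz":69},[70,76,94,48],46,[46],[52,51,53,16,15,39]],"x":[[90],{"c":63,"h":10,"zk":87}]}
Value at /qkn/1/0: 70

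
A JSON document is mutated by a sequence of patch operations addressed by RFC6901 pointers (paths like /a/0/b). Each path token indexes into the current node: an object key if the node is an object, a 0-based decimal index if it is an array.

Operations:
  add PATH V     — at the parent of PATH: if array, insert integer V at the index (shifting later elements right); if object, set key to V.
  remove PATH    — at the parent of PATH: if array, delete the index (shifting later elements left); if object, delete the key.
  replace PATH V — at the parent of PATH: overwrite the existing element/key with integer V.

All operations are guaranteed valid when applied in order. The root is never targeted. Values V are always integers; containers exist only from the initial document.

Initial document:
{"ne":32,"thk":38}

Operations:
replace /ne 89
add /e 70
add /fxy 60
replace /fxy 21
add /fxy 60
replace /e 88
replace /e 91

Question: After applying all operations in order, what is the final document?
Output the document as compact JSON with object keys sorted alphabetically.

Answer: {"e":91,"fxy":60,"ne":89,"thk":38}

Derivation:
After op 1 (replace /ne 89): {"ne":89,"thk":38}
After op 2 (add /e 70): {"e":70,"ne":89,"thk":38}
After op 3 (add /fxy 60): {"e":70,"fxy":60,"ne":89,"thk":38}
After op 4 (replace /fxy 21): {"e":70,"fxy":21,"ne":89,"thk":38}
After op 5 (add /fxy 60): {"e":70,"fxy":60,"ne":89,"thk":38}
After op 6 (replace /e 88): {"e":88,"fxy":60,"ne":89,"thk":38}
After op 7 (replace /e 91): {"e":91,"fxy":60,"ne":89,"thk":38}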